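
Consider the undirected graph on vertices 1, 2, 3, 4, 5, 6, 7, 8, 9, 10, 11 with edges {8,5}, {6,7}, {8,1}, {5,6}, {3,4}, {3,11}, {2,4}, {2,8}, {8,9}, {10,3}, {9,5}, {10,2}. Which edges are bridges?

1-8, 11-3, 2-8, 5-6, 6-7

The edges on the cycle 8-9-5-8 are not bridges since each lies on that cycle.
But removing 6–7 disconnects 6 from 7; removing 5–6 disconnects 5 from 6; removing 1–8 disconnects 1 from 8; removing 8–2 disconnects 8 from 2 — these are bridges.
In total 5 edges are bridges.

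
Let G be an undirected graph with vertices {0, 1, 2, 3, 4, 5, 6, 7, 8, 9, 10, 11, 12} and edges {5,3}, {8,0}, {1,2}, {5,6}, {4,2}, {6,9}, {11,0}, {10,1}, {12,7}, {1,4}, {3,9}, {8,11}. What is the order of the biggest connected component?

Starting from 7 we can reach 7, 12. That is one component of size 2.
Starting from 0 we can reach 0, 8, 11. That is one component of size 3.
Starting from 3 we can reach 3, 5, 6, 9. That is one component of size 4.
Starting from 1 we can reach 1, 2, 4, 10. That is one component of size 4.
The largest has 4 vertices.

4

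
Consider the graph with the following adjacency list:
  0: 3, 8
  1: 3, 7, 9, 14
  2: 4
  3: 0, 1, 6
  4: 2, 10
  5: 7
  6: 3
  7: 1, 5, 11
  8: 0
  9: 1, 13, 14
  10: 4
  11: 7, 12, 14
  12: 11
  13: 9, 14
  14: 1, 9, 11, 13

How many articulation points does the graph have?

6

Removing 0 increases the component count from 2 to 3, so 0 is a cut vertex.
Removing 1 increases the component count from 2 to 3, so 1 is a cut vertex.
Removing 3 increases the component count from 2 to 4, so 3 is a cut vertex.
Likewise 4, 7, 11 are cut vertices.
By contrast removing 14 leaves 2 components; it is not a cut vertex. No other vertex is a cut vertex either.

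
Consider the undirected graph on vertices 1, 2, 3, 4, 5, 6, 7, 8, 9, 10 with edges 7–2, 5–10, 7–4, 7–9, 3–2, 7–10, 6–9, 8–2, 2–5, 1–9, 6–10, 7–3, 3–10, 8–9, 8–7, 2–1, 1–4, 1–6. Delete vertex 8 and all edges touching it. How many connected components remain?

With 8 gone, the remaining components are: {1, 2, 3, 4, 5, 6, 7, 9, 10}.
That is 1 component.

1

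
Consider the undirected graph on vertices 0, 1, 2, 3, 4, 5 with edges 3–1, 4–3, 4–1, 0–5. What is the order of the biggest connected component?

3

2 is isolated — a component by itself.
Starting from 0 we can reach 0, 5. That is one component of size 2.
Starting from 1 we can reach 1, 3, 4. That is one component of size 3.
The largest has 3 vertices.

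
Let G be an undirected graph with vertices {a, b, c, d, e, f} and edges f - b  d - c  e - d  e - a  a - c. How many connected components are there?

Starting from b we can reach b, f. That is one component of size 2.
Starting from a we can reach a, c, d, e. That is one component of size 4.
Total: 2 components.

2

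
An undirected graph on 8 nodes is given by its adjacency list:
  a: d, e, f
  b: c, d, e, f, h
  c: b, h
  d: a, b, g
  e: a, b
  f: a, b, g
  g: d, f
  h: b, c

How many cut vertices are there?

1

Removing b increases the component count from 1 to 2, so b is a cut vertex.
By contrast removing a leaves 1 component; it is not a cut vertex. No other vertex is a cut vertex either.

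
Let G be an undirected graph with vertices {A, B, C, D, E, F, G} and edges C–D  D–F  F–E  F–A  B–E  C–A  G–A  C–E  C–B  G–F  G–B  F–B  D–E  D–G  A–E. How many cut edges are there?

0

The edges on the cycle G-F-E-A-G are not bridges since each lies on that cycle.
Every edge lies on some cycle, so there are no bridges.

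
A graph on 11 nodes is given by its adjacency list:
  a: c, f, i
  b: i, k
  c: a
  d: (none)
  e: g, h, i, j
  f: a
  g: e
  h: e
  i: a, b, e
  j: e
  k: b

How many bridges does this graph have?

removing e-j disconnects e from j; removing k-b disconnects k from b; removing f-a disconnects f from a; removing g-e disconnects g from e — these are bridges.
In total 9 edges are bridges.

9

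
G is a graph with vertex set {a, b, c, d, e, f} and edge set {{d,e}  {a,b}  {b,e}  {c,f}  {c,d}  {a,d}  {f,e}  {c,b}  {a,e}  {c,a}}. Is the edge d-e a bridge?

No

After removing d-e, the path d-a-e still connects them, so the edge is not a bridge.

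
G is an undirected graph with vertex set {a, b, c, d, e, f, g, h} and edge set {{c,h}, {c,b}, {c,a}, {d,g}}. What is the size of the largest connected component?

4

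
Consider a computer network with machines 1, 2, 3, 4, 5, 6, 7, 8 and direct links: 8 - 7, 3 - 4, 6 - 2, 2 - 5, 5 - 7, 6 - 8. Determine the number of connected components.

1 is isolated — a component by itself.
Starting from 3 we can reach 3, 4. That is one component of size 2.
Starting from 2 we can reach 2, 5, 6, 7, 8. That is one component of size 5.
Total: 3 components.

3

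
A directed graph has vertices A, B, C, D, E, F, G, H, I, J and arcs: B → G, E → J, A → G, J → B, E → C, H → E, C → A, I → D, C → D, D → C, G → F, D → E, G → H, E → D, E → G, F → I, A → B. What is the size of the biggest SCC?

{A, B, C, D, E, F, G, H, I, J} are all mutually reachable — one SCC of size 10.
The largest has 10 vertices.

10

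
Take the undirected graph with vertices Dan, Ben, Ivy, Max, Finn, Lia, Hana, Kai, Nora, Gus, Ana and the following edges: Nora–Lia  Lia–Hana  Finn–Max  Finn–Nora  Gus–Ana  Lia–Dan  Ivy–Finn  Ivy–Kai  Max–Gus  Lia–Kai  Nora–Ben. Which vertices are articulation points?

Gus, Lia, Max, Finn, Nora

Removing Gus increases the component count from 1 to 2, so Gus is a cut vertex.
Removing Lia increases the component count from 1 to 3, so Lia is a cut vertex.
Removing Max increases the component count from 1 to 2, so Max is a cut vertex.
Likewise Finn, Nora are cut vertices.
By contrast removing Ben leaves 1 component; it is not a cut vertex. No other vertex is a cut vertex either.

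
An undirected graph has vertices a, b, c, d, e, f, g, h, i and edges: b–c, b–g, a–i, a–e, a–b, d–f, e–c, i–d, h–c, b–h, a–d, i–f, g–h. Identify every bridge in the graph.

The edges on the cycle a-i-f-d-a are not bridges since each lies on that cycle.
Every edge lies on some cycle, so there are no bridges.

none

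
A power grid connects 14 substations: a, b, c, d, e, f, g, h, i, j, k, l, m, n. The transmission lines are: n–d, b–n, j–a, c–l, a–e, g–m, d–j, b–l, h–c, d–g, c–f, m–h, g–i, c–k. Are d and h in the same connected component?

From d we can reach a, b, c, d, e, f, g, h, i, j, k, l, m, n, which includes h.

Yes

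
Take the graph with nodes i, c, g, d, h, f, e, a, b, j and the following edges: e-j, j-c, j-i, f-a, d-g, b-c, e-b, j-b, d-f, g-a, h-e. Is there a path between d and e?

No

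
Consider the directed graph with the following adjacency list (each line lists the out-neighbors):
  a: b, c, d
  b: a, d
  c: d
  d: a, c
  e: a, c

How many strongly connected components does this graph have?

{a, b, c, d} are all mutually reachable — one SCC of size 4.
{e} is an SCC by itself.
That gives 2 strongly connected components.

2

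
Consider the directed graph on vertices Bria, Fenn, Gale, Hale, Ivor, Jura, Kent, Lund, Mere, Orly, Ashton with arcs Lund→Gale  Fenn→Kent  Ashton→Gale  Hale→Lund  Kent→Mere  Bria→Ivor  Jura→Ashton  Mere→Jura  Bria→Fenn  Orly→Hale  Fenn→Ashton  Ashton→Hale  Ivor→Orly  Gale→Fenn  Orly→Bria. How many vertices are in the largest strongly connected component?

8

{Fenn, Gale, Hale, Jura, Kent, Lund, Mere, Ashton} are all mutually reachable — one SCC of size 8.
{Bria, Ivor, Orly} are all mutually reachable — one SCC of size 3.
The largest has 8 vertices.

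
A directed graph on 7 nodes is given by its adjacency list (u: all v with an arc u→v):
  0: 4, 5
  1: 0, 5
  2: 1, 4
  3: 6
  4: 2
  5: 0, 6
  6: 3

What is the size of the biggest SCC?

{0, 1, 2, 4, 5} are all mutually reachable — one SCC of size 5.
{3, 6} are all mutually reachable — one SCC of size 2.
The largest has 5 vertices.

5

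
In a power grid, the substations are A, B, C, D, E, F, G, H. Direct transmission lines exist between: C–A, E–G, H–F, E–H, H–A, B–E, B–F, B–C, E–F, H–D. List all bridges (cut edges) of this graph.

D-H, E-G

The edges on the cycle B-E-H-A-C-B are not bridges since each lies on that cycle.
But removing D–H disconnects D from H; removing G–E disconnects G from E — these are bridges.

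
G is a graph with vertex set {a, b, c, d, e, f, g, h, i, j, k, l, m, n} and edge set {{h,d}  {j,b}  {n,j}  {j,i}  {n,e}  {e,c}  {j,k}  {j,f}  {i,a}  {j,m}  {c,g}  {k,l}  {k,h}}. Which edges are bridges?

removing m–j disconnects m from j; removing n–e disconnects n from e; removing a–i disconnects a from i; removing i–j disconnects i from j — these are bridges.
In total 13 edges are bridges.

a-i, b-j, c-e, c-g, d-h, e-n, f-j, h-k, i-j, j-k, j-m, j-n, k-l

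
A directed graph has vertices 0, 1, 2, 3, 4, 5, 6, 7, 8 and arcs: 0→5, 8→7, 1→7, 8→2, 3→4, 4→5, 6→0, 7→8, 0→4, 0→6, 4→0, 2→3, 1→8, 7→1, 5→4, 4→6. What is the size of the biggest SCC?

4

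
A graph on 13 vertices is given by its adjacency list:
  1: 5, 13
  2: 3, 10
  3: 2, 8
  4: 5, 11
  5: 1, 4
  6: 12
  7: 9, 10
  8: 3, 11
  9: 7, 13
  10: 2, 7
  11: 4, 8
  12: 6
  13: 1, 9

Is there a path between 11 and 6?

No

The component containing 11 is {1, 2, 3, 4, 5, 7, 8, 9, 10, 11, 13}, and 6 is not in it.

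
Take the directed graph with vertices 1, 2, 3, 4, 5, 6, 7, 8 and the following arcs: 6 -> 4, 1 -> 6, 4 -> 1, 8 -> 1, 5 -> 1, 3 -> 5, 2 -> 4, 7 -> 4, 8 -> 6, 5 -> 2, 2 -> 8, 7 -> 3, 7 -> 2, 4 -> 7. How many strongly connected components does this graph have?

{1, 2, 3, 4, 5, 6, 7, 8} are all mutually reachable — one SCC of size 8.
That gives 1 strongly connected component.

1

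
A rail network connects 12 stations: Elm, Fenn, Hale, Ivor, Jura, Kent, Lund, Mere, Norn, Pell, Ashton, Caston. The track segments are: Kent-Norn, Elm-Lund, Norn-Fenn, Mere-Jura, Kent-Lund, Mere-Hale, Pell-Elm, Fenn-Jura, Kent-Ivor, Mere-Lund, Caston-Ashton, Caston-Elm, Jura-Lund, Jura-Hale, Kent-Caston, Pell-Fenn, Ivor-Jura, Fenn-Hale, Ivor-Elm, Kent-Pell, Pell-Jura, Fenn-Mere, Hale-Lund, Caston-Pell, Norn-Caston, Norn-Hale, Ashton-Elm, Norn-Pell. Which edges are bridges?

none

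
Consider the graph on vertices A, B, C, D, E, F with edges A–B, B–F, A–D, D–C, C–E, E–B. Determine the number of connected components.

Starting from A we can reach A, B, C, D, E, F. That is one component of size 6.
Total: 1 component.

1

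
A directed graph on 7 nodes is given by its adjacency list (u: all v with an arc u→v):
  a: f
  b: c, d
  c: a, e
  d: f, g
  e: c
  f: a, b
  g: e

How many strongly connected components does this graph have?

{a, b, c, d, e, f, g} are all mutually reachable — one SCC of size 7.
That gives 1 strongly connected component.

1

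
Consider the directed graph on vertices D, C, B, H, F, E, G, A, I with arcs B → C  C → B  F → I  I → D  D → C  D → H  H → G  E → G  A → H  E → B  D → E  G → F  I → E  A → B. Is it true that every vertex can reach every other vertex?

There is no directed path from E to A, so the graph is not strongly connected.

No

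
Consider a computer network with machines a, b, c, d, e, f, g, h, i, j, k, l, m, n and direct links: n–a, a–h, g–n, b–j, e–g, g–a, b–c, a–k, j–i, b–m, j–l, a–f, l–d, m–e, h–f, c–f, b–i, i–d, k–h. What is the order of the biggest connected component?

Starting from a we can reach a, b, c, d, e, f, g, h, i, j, k, l, m, n. That is one component of size 14.
The largest has 14 vertices.

14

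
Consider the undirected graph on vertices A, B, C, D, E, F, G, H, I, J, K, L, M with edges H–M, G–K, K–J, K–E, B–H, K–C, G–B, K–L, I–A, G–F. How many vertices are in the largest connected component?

10

D is isolated — a component by itself.
Starting from A we can reach A, I. That is one component of size 2.
Starting from B we can reach B, C, E, F, G, H, J, K, L, M. That is one component of size 10.
The largest has 10 vertices.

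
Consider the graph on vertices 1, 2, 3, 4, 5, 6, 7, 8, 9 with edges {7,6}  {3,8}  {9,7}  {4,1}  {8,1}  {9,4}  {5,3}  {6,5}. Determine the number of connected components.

2

2 is isolated — a component by itself.
Starting from 1 we can reach 1, 3, 4, 5, 6, 7, 8, 9. That is one component of size 8.
Total: 2 components.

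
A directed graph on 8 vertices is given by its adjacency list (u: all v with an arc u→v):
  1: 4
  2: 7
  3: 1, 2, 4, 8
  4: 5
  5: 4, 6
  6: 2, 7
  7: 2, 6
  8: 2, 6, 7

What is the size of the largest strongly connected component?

3

{2, 6, 7} are all mutually reachable — one SCC of size 3.
{4, 5} are all mutually reachable — one SCC of size 2.
{3} is an SCC by itself.
{8} is an SCC by itself.
{1} is an SCC by itself.
The largest has 3 vertices.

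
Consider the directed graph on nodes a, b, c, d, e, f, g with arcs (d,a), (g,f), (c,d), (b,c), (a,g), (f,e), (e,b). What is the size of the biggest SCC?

{a, b, c, d, e, f, g} are all mutually reachable — one SCC of size 7.
The largest has 7 vertices.

7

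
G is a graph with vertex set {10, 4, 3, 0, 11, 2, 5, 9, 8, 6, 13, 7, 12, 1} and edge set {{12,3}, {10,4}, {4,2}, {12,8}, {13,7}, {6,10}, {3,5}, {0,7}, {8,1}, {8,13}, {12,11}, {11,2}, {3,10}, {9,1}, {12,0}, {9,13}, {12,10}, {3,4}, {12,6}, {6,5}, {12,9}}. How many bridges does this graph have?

The edges on the cycle 12-8-1-9-12 are not bridges since each lies on that cycle.
Every edge lies on some cycle, so there are no bridges.

0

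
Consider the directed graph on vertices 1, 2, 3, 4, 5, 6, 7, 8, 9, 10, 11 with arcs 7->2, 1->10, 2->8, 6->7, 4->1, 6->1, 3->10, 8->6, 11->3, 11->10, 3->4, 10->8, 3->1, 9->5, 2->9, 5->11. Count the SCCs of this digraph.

1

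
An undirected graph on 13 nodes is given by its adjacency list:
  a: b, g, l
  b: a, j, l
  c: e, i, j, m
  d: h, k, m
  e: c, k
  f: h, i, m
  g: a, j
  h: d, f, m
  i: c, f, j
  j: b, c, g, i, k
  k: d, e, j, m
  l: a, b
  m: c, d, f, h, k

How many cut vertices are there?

Removing j increases the component count from 1 to 2, so j is a cut vertex.
By contrast removing l leaves 1 component; it is not a cut vertex. No other vertex is a cut vertex either.

1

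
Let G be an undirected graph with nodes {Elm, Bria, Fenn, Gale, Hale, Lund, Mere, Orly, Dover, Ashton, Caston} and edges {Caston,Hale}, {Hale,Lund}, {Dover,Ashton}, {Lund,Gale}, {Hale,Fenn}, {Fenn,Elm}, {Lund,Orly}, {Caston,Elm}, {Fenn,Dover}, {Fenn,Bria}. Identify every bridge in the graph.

The edges on the cycle Caston-Hale-Fenn-Elm-Caston are not bridges since each lies on that cycle.
But removing Gale - Lund disconnects Gale from Lund; removing Fenn - Bria disconnects Fenn from Bria; removing Fenn - Dover disconnects Fenn from Dover; removing Orly - Lund disconnects Orly from Lund — these are bridges.
In total 6 edges are bridges.

Ashton-Dover, Bria-Fenn, Dover-Fenn, Gale-Lund, Hale-Lund, Lund-Orly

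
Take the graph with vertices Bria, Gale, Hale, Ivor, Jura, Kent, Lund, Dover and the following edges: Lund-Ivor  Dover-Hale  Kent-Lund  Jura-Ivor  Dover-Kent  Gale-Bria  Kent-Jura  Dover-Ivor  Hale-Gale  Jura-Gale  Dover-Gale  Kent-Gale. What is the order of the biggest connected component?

8

Starting from Bria we can reach Bria, Gale, Hale, Ivor, Jura, Kent, Lund, Dover. That is one component of size 8.
The largest has 8 vertices.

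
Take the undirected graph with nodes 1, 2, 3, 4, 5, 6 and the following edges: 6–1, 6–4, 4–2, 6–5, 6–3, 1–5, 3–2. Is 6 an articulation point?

Deleting 6 raises the number of components from 1 to 2, so 6 is a cut vertex.

Yes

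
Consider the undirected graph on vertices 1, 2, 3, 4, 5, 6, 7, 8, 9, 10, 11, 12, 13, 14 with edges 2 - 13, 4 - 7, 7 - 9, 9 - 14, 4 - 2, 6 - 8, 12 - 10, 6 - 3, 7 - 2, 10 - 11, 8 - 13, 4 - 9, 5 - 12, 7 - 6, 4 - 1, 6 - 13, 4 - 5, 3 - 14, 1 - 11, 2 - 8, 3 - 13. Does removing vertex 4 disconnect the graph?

Yes

Deleting 4 raises the number of components from 1 to 2, so 4 is a cut vertex.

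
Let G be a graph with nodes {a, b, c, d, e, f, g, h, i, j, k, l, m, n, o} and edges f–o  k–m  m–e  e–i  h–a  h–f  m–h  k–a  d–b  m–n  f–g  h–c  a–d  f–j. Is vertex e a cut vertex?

Yes

Deleting e raises the number of components from 2 to 3, so e is a cut vertex.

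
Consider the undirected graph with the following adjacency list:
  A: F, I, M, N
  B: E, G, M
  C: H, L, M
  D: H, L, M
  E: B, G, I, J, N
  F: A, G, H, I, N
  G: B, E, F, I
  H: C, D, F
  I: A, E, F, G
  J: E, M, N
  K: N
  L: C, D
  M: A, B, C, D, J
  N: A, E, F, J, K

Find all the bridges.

The edges on the cycle F-N-J-M-A-F are not bridges since each lies on that cycle.
But removing N-K disconnects N from K — this is a bridge.

K-N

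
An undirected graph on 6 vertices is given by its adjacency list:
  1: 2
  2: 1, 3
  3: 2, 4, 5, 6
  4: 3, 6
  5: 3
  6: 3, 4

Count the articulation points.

Removing 2 increases the component count from 1 to 2, so 2 is a cut vertex.
Removing 3 increases the component count from 1 to 3, so 3 is a cut vertex.
By contrast removing 6 leaves 1 component; it is not a cut vertex. No other vertex is a cut vertex either.

2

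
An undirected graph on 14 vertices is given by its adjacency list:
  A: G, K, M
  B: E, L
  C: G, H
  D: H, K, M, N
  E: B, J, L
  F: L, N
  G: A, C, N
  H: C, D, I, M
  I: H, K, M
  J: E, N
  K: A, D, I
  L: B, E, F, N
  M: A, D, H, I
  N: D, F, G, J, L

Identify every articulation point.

N

Removing N increases the component count from 1 to 2, so N is a cut vertex.
By contrast removing K leaves 1 component; it is not a cut vertex. No other vertex is a cut vertex either.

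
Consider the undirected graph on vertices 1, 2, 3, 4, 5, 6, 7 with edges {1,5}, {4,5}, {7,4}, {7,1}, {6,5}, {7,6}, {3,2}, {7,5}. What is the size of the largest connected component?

Starting from 2 we can reach 2, 3. That is one component of size 2.
Starting from 1 we can reach 1, 4, 5, 6, 7. That is one component of size 5.
The largest has 5 vertices.

5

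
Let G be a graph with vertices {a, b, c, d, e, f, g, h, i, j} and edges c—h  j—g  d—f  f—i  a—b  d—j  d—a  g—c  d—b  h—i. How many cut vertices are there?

1

Removing d increases the component count from 2 to 3, so d is a cut vertex.
By contrast removing c leaves 2 components; it is not a cut vertex. No other vertex is a cut vertex either.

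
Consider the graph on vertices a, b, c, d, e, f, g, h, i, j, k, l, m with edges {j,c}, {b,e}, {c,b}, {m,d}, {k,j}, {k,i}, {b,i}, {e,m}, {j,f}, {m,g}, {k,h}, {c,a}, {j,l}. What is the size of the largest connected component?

Starting from a we can reach a, b, c, d, e, f, g, h, i, j, k, l, m. That is one component of size 13.
The largest has 13 vertices.

13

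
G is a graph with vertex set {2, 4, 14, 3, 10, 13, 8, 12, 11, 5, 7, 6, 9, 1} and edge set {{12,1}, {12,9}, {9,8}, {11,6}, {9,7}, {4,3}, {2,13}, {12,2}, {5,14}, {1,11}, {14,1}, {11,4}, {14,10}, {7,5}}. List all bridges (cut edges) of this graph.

1-11, 10-14, 11-4, 11-6, 12-2, 13-2, 3-4, 8-9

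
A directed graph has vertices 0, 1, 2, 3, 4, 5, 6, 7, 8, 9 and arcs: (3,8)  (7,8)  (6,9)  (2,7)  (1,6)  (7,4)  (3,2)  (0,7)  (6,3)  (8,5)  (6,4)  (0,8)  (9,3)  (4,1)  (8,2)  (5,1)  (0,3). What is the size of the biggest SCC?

9

{1, 2, 3, 4, 5, 6, 7, 8, 9} are all mutually reachable — one SCC of size 9.
{0} is an SCC by itself.
The largest has 9 vertices.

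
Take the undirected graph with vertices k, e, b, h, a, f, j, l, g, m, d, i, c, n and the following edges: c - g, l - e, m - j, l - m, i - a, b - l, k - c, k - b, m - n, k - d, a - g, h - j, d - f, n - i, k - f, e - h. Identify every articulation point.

Removing k increases the component count from 1 to 2, so k is a cut vertex.
By contrast removing b leaves 1 component; it is not a cut vertex. No other vertex is a cut vertex either.

k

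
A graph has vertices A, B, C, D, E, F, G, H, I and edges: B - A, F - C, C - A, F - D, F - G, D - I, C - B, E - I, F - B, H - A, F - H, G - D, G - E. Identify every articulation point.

F

Removing F increases the component count from 1 to 2, so F is a cut vertex.
By contrast removing H leaves 1 component; it is not a cut vertex. No other vertex is a cut vertex either.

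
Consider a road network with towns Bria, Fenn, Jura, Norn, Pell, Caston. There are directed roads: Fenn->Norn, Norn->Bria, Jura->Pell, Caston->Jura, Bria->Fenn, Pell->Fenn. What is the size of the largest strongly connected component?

3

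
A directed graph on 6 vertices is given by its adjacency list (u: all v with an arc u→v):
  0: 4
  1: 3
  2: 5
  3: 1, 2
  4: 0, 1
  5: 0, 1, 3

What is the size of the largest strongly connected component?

{0, 1, 2, 3, 4, 5} are all mutually reachable — one SCC of size 6.
The largest has 6 vertices.

6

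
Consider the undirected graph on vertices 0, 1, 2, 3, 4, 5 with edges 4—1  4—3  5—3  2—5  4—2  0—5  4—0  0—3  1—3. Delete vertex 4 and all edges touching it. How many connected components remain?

With 4 gone, the remaining components are: {0, 1, 2, 3, 5}.
That is 1 component.

1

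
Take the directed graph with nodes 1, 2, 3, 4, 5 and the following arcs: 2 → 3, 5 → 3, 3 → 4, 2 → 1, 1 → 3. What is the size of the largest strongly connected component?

{5} is an SCC by itself.
{2} is an SCC by itself.
{3} is an SCC by itself.
{4} is an SCC by itself.
{1} is an SCC by itself.
The largest has 1 vertex.

1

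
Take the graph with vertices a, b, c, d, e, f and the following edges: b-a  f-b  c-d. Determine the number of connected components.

3

e is isolated — a component by itself.
Starting from c we can reach c, d. That is one component of size 2.
Starting from a we can reach a, b, f. That is one component of size 3.
Total: 3 components.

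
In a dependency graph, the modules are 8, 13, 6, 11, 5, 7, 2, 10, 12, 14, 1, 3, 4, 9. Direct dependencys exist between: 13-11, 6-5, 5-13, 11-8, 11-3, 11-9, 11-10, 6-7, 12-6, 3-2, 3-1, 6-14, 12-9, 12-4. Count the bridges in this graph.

8

The edges on the cycle 12-6-5-13-11-9-12 are not bridges since each lies on that cycle.
But removing 12-4 disconnects 12 from 4; removing 11-3 disconnects 11 from 3; removing 3-2 disconnects 3 from 2; removing 1-3 disconnects 1 from 3 — these are bridges.
In total 8 edges are bridges.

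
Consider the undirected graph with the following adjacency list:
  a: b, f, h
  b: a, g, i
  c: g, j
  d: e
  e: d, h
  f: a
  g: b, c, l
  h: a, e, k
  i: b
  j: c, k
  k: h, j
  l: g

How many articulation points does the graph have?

5

Removing a increases the component count from 1 to 2, so a is a cut vertex.
Removing b increases the component count from 1 to 2, so b is a cut vertex.
Removing e increases the component count from 1 to 2, so e is a cut vertex.
Likewise g, h are cut vertices.
By contrast removing i leaves 1 component; it is not a cut vertex. No other vertex is a cut vertex either.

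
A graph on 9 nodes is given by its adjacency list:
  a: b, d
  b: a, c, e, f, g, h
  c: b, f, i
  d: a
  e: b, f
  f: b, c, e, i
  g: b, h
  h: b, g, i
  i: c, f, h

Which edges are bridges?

a-b, a-d

The edges on the cycle b-f-e-b are not bridges since each lies on that cycle.
But removing b-a disconnects b from a; removing a-d disconnects a from d — these are bridges.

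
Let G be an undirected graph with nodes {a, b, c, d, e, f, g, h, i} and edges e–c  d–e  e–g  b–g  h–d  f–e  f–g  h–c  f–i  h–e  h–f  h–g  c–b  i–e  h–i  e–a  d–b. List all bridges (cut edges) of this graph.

a-e

The edges on the cycle h-f-i-h are not bridges since each lies on that cycle.
But removing e–a disconnects e from a — this is a bridge.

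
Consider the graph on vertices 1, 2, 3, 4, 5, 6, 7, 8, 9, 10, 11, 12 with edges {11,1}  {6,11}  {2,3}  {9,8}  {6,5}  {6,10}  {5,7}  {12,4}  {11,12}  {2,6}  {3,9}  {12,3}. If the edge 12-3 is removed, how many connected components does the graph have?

1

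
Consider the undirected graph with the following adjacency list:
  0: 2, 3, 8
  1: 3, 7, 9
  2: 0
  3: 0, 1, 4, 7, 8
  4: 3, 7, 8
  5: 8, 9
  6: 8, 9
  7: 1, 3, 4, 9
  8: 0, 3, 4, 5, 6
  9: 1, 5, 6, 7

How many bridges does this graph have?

The edges on the cycle 0-3-1-7-9-5-8-0 are not bridges since each lies on that cycle.
But removing 2-0 disconnects 2 from 0 — this is a bridge.

1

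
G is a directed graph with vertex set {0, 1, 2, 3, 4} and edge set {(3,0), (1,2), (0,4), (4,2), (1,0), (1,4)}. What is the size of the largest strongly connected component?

1

{2} is an SCC by itself.
{3} is an SCC by itself.
{1} is an SCC by itself.
{4} is an SCC by itself.
{0} is an SCC by itself.
The largest has 1 vertex.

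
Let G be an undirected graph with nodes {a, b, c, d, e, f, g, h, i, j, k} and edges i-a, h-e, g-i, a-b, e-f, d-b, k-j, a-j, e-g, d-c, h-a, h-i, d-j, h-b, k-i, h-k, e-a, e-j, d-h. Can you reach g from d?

Yes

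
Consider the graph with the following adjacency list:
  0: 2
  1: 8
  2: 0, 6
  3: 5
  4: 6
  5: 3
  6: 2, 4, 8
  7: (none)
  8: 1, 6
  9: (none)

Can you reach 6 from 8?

Yes

From 8 we can reach 0, 1, 2, 4, 6, 8, which includes 6.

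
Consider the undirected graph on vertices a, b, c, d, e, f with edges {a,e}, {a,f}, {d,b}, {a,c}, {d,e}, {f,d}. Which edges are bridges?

a-c, b-d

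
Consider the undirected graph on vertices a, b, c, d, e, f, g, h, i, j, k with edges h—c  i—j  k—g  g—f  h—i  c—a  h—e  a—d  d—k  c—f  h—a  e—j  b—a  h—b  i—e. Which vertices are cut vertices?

h

Removing h increases the component count from 1 to 2, so h is a cut vertex.
By contrast removing f leaves 1 component; it is not a cut vertex. No other vertex is a cut vertex either.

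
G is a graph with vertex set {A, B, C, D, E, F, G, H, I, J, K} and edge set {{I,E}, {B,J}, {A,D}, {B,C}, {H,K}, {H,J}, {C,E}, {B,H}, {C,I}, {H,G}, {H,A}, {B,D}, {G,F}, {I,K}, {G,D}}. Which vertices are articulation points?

Removing G increases the component count from 1 to 2, so G is a cut vertex.
By contrast removing J leaves 1 component; it is not a cut vertex. No other vertex is a cut vertex either.

G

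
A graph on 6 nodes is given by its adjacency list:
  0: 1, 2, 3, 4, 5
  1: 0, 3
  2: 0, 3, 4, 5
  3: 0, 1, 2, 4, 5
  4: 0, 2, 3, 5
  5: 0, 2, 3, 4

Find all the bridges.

The edges on the cycle 2-4-0-1-3-2 are not bridges since each lies on that cycle.
Every edge lies on some cycle, so there are no bridges.

none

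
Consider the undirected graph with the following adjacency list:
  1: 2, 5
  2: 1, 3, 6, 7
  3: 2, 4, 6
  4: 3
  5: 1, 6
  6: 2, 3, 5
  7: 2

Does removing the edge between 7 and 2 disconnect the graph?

Yes

Removing 7-2 leaves no path between 7 and 2: the component count goes from 1 to 2. So it is a bridge.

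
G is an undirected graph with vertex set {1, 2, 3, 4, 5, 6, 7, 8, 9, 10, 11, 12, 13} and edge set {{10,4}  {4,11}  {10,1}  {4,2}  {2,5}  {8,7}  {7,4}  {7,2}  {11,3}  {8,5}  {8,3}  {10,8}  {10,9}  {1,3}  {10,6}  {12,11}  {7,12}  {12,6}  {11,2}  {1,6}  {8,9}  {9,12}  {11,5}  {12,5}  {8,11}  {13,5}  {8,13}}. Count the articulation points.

Removing 11, for instance, still leaves 1 component. No single vertex removal increases the component count — the graph has no articulation points.

0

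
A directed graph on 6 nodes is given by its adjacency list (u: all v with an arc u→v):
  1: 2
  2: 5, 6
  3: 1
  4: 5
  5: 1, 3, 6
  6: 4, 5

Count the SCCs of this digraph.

{1, 2, 3, 4, 5, 6} are all mutually reachable — one SCC of size 6.
That gives 1 strongly connected component.

1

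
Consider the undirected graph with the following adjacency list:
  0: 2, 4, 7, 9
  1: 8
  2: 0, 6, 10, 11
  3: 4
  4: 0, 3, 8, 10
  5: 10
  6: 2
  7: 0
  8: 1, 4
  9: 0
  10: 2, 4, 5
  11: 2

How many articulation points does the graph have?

Removing 0 increases the component count from 1 to 3, so 0 is a cut vertex.
Removing 2 increases the component count from 1 to 3, so 2 is a cut vertex.
Removing 4 increases the component count from 1 to 3, so 4 is a cut vertex.
Likewise 8, 10 are cut vertices.
By contrast removing 3 leaves 1 component; it is not a cut vertex. No other vertex is a cut vertex either.

5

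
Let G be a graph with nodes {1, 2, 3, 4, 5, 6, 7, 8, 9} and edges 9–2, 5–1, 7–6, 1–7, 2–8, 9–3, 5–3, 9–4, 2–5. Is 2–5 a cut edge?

No

After removing 2–5, the path 2-9-3-5 still connects them, so the edge is not a bridge.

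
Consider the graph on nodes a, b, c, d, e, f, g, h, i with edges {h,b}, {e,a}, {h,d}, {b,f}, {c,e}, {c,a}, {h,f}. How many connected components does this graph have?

g is isolated — a component by itself.
i is isolated — a component by itself.
Starting from a we can reach a, c, e. That is one component of size 3.
Starting from b we can reach b, d, f, h. That is one component of size 4.
Total: 4 components.

4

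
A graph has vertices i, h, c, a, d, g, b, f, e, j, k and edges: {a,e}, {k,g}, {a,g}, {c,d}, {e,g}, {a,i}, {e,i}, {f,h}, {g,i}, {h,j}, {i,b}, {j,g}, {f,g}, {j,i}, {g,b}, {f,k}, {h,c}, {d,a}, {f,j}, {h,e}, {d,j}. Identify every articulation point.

Removing j, for instance, still leaves 1 component. No single vertex removal increases the component count — the graph has no articulation points.

none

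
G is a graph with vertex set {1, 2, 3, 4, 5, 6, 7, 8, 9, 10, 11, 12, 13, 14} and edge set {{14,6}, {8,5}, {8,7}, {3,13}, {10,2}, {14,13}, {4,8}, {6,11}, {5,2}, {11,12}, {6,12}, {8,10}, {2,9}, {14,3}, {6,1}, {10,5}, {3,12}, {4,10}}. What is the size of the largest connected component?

7

Starting from 2 we can reach 2, 4, 5, 7, 8, 9, 10. That is one component of size 7.
Starting from 1 we can reach 1, 3, 6, 11, 12, 13, 14. That is one component of size 7.
The largest has 7 vertices.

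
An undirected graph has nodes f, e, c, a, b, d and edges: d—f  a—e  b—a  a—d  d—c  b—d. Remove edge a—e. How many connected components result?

Before removal there is 1 component.
a—e is a bridge — removing it separates a's side from e's side.
After removal: 2 components.

2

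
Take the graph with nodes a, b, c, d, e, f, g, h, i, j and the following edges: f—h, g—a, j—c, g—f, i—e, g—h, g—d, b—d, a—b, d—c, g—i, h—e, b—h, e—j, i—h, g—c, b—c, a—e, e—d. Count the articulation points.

0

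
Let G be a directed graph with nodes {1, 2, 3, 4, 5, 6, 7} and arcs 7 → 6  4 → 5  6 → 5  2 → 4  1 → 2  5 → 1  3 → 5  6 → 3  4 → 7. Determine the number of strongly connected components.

1

{1, 2, 3, 4, 5, 6, 7} are all mutually reachable — one SCC of size 7.
That gives 1 strongly connected component.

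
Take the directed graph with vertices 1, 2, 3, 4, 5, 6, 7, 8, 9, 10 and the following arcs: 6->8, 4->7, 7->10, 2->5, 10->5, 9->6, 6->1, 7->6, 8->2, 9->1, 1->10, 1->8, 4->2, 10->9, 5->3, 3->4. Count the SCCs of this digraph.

{1, 2, 3, 4, 5, 6, 7, 8, 9, 10} are all mutually reachable — one SCC of size 10.
That gives 1 strongly connected component.

1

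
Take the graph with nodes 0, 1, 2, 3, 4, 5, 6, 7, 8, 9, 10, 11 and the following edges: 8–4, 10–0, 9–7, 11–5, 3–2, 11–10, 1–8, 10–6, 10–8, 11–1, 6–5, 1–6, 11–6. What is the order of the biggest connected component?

8

Starting from 2 we can reach 2, 3. That is one component of size 2.
Starting from 7 we can reach 7, 9. That is one component of size 2.
Starting from 0 we can reach 0, 1, 4, 5, 6, 8, 10, 11. That is one component of size 8.
The largest has 8 vertices.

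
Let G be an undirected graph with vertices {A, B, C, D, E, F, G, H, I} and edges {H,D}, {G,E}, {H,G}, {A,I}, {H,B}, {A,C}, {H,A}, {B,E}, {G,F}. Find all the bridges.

A-C, A-H, A-I, D-H, F-G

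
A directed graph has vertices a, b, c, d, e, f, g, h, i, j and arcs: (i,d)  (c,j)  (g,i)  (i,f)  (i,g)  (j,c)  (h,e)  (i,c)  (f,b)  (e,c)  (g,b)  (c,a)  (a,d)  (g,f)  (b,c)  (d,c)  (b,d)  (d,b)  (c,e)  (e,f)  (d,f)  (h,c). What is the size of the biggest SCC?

7

{a, b, c, d, e, f, j} are all mutually reachable — one SCC of size 7.
{g, i} are all mutually reachable — one SCC of size 2.
{h} is an SCC by itself.
The largest has 7 vertices.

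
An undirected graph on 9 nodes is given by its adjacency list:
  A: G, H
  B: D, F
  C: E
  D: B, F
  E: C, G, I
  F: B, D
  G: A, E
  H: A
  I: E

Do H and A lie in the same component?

From H we can reach A, C, E, G, H, I, which includes A.

Yes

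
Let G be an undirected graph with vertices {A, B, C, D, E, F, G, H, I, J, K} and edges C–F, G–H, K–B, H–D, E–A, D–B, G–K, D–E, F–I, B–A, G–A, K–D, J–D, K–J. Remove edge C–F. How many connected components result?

Before removal there are 2 components.
C–F is a bridge — removing it separates C's side from F's side.
After removal: 3 components.

3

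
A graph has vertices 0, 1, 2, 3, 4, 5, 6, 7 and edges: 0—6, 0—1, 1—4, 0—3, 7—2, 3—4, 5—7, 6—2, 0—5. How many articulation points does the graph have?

1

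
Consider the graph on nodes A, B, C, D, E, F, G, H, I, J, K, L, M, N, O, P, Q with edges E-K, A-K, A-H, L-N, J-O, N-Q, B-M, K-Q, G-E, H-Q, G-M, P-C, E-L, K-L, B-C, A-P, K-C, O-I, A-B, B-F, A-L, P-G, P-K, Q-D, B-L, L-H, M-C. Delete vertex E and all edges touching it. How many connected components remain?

With E gone, the remaining components are: {I, J, O}; {A, B, C, D, F, G, H, K, L, M, N, P, Q}.
That is 2 components.

2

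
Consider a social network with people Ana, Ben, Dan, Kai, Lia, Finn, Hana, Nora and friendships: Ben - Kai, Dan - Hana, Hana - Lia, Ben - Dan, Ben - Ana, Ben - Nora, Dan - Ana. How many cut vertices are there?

3

Removing Ben increases the component count from 2 to 4, so Ben is a cut vertex.
Removing Dan increases the component count from 2 to 3, so Dan is a cut vertex.
Removing Hana increases the component count from 2 to 3, so Hana is a cut vertex.
By contrast removing Nora leaves 2 components; it is not a cut vertex. No other vertex is a cut vertex either.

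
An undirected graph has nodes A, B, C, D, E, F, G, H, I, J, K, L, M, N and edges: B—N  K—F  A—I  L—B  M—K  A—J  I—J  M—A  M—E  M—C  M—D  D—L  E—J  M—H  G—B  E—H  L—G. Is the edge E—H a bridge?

No

After removing E—H, the path E-M-H still connects them, so the edge is not a bridge.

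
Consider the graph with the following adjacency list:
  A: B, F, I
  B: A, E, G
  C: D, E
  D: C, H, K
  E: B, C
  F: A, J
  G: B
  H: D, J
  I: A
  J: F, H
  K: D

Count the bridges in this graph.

3

The edges on the cycle E-C-D-H-J-F-A-B-E are not bridges since each lies on that cycle.
But removing I-A disconnects I from A; removing K-D disconnects K from D; removing G-B disconnects G from B — these are bridges.
That makes 3 bridges.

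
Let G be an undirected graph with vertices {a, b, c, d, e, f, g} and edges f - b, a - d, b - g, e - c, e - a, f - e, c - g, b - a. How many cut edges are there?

The edges on the cycle f-b-a-e-f are not bridges since each lies on that cycle.
But removing a - d disconnects a from d — this is a bridge.

1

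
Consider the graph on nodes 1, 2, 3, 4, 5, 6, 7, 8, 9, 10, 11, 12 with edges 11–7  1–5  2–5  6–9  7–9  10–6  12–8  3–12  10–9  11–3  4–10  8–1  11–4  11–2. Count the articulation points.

1

Removing 11 increases the component count from 1 to 2, so 11 is a cut vertex.
By contrast removing 5 leaves 1 component; it is not a cut vertex. No other vertex is a cut vertex either.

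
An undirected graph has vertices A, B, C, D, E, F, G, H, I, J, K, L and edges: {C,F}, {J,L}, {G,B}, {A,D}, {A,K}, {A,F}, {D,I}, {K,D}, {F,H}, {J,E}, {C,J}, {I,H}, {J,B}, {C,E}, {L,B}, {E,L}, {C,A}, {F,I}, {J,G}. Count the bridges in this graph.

The edges on the cycle J-G-B-J are not bridges since each lies on that cycle.
Every edge lies on some cycle, so there are no bridges.

0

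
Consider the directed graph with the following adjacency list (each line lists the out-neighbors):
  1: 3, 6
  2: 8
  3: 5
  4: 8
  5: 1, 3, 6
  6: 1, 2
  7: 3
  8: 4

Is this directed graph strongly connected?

No

There is no directed path from 4 to 2, so the graph is not strongly connected.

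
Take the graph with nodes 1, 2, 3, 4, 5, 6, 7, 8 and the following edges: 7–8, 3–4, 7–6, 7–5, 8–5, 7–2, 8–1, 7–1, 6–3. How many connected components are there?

Starting from 1 we can reach 1, 2, 3, 4, 5, 6, 7, 8. That is one component of size 8.
Total: 1 component.

1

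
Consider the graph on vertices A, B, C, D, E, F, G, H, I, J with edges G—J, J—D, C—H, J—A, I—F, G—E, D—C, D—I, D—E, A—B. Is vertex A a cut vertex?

Deleting A raises the number of components from 1 to 2, so A is a cut vertex.

Yes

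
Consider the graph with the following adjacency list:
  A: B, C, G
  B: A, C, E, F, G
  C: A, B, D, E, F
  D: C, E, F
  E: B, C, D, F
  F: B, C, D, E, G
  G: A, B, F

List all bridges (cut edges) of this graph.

The edges on the cycle C-A-G-B-E-C are not bridges since each lies on that cycle.
Every edge lies on some cycle, so there are no bridges.

none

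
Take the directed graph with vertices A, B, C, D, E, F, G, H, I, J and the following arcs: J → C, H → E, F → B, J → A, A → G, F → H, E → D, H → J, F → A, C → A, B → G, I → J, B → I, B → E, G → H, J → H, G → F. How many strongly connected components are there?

{A, B, C, F, G, H, I, J} are all mutually reachable — one SCC of size 8.
{D} is an SCC by itself.
{E} is an SCC by itself.
That gives 3 strongly connected components.

3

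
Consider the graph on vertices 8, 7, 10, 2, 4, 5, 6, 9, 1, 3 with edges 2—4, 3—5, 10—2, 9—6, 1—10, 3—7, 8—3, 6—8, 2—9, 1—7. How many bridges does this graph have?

2

The edges on the cycle 1-10-2-9-6-8-3-7-1 are not bridges since each lies on that cycle.
But removing 5—3 disconnects 5 from 3; removing 4—2 disconnects 4 from 2 — these are bridges.
That makes 2 bridges.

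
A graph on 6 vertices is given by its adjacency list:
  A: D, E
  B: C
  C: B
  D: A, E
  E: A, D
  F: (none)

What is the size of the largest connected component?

F is isolated — a component by itself.
Starting from B we can reach B, C. That is one component of size 2.
Starting from A we can reach A, D, E. That is one component of size 3.
The largest has 3 vertices.

3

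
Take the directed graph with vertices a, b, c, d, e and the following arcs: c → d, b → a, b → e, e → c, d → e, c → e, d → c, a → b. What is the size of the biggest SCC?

3

{c, d, e} are all mutually reachable — one SCC of size 3.
{a, b} are all mutually reachable — one SCC of size 2.
The largest has 3 vertices.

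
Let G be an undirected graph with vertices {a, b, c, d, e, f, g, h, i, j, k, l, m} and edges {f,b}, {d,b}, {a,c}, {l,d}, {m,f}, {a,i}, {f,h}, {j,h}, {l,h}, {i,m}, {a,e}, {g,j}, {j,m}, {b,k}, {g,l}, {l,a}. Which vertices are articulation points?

Removing a increases the component count from 1 to 3, so a is a cut vertex.
Removing b increases the component count from 1 to 2, so b is a cut vertex.
By contrast removing f leaves 1 component; it is not a cut vertex. No other vertex is a cut vertex either.

a, b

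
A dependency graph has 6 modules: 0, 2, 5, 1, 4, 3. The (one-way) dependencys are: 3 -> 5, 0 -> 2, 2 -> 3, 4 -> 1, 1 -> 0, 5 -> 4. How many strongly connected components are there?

1

{0, 1, 2, 3, 4, 5} are all mutually reachable — one SCC of size 6.
That gives 1 strongly connected component.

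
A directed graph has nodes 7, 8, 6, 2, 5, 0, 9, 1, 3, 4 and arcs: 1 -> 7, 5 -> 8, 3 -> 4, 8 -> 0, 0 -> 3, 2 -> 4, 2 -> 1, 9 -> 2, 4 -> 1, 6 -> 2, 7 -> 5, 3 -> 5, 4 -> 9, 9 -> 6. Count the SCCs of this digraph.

{0, 1, 2, 3, 4, 5, 6, 7, 8, 9} are all mutually reachable — one SCC of size 10.
That gives 1 strongly connected component.

1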